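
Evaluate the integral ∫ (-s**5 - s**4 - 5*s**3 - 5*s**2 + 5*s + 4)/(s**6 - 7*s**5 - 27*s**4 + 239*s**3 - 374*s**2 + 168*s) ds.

log(s)/42 - 7043*log(s - 7)/3276 + 23*log(s - 4)/15 - 379*log(s - 1)/1764 - 3677*log(s + 6)/19110 + 1/(42*s - 42) + C

Factor the denominator: s*(s - 7)*(s - 4)*(s - 1)**2*(s + 6).
Partial-fraction decomposition: -3677/(19110*(s + 6)) - 379/(1764*(s - 1)) - 1/(42*(s - 1)**2) + 23/(15*(s - 4)) - 7043/(3276*(s - 7)) + 1/(42*s).
Integrate each term; A/(s−a) gives A·log|s−a|; A/(s−a)² gives −A/(s−a).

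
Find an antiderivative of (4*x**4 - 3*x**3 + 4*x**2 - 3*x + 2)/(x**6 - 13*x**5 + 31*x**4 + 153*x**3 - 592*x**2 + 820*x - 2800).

2188*log(x - 7)/583 - 249185*log(x - 5)/68121 - 647*log(x + 4)/8910 - 9989*log(x**2 + 4)/891460 - 7587*atan(x/2)/445730 + 1106/(261*x - 1305) + C

Factor the denominator: (x - 7)*(x - 5)**2*(x + 4)*(x**2 + 4).
Partial-fraction decomposition: -(9989*x + 15174)/(445730*(x**2 + 4)) - 647/(8910*(x + 4)) - 249185/(68121*(x - 5)) - 1106/(261*(x - 5)**2) + 2188/(583*(x - 7)).
Integrate each term; A/(x−a) gives A·log|x−a|; the (Bx+D)/(x²+p²) term gives a log and an atan.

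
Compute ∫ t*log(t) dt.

t**2*log(t)/2 - t**2/4 + C

Use integration by parts with u = log(t), dv = t dt.
Then du = 1/t dt and v = t**2/2.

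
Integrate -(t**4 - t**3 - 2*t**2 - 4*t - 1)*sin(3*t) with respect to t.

Use integration by parts with u = t**4 - t**3 - 2*t**2 - 4*t - 1, dv = -sin(3*t) dt, so v = cos(3*t)/3.
Apply parts 4 times (tabular method): alternate signs, differentiate u down to 0, integrate dv up.

t**4*cos(3*t)/3 - 4*t**3*sin(3*t)/9 - t**3*cos(3*t)/3 + t**2*sin(3*t)/3 - 10*t**2*cos(3*t)/9 + 20*t*sin(3*t)/27 - 10*t*cos(3*t)/9 + 10*sin(3*t)/27 - 7*cos(3*t)/81 + C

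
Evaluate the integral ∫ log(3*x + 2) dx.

Use integration by parts with u = log(3*x + 2), dv = dx.
Then du = 3/(3*x + 2) dx and v = x.

x*log(3*x + 2) - x + 2*log(3*x + 2)/3 + C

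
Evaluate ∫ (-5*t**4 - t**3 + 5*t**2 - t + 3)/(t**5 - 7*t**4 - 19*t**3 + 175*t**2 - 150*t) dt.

-log(t)/50 - 2173*log(t - 6)/110 + 3127*log(t - 5)/200 + log(t - 1)/120 - 2867*log(t + 5)/3300 + C

Factor the denominator: t*(t - 6)*(t - 5)*(t - 1)*(t + 5).
Partial-fraction decomposition: -2867/(3300*(t + 5)) + 1/(120*(t - 1)) + 3127/(200*(t - 5)) - 2173/(110*(t - 6)) - 1/(50*t).
Integrate each term: A/(t−a) contributes A·log|t−a|.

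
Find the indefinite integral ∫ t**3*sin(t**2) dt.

-t**2*cos(t**2)/2 + sin(t**2)/2 + C

Let u = t², du = 2t dt; rewrite as (1/2)∫ u^1·sin(1u) du.
Now integrate by parts 1 time.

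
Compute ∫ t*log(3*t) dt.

t**2*(log(t) + log(3))/2 - t**2/4 + C

Use integration by parts with u = log(3*t), dv = t dt.
Then du = 1/t dt and v = t**2/2.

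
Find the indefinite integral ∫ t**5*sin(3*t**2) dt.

-t**4*cos(3*t**2)/6 + t**2*sin(3*t**2)/9 + cos(3*t**2)/27 + C

Let u = t², du = 2t dt; rewrite as (1/2)∫ u^2·sin(3u) du.
Now integrate by parts 2 times.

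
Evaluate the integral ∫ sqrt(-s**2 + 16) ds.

s*sqrt(-s**2 + 16)/2 + 8*asin(s/4) + C

Substitute s = 4·sin(θ), so ds = 4·cos(θ) dθ and the radical becomes sqrt(-s**2 + 16) = 4·cos(θ) by the Pythagorean identity.
Integrate the resulting trig expression in θ, then back-substitute θ = asin(s/4), sin(θ) = s/4, cos(θ) = sqrt(-s**2 + 16)/4 (absorbing any constant into C).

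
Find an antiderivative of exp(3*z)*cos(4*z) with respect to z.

Let I denote the integral. Integrate by parts with u = cos(4*z), dv = exp(3*z) dz, so v = exp(3*z)/3: I = exp(3*z)*cos(4*z)/3 + (4/3)·∫ exp(3*z)*sin(4*z) dz.
Apply parts again with u = sin(4*z), dv = exp(3*z) dz: ∫ exp(3*z)*sin(4*z) dz = exp(3*z)*sin(4*z)/3 − (4/3)·I. Substituting back brings back I: I = 4*exp(3*z)*sin(4*z)/9 + exp(3*z)*cos(4*z)/3 − (16/9)·I.
Solving for I: (1 + 16/9)·I equals the remaining terms, so I = (9/25)·(4*exp(3*z)*sin(4*z)/9 + exp(3*z)*cos(4*z)/3).

4*exp(3*z)*sin(4*z)/25 + 3*exp(3*z)*cos(4*z)/25 + C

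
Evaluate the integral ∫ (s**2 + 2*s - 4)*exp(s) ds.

(s**2 - 4)*exp(s) + C

Use integration by parts with u = s**2 + 2*s - 4, dv = exp(s) ds, so v = exp(s).
Apply parts 2 times (tabular method): alternate signs, differentiate u down to 0, integrate dv up.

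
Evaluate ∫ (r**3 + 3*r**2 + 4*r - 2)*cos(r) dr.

Use integration by parts with u = r**3 + 3*r**2 + 4*r - 2, dv = cos(r) dr, so v = sin(r).
Apply parts 3 times (tabular method): alternate signs, differentiate u down to 0, integrate dv up.

r**3*sin(r) + 3*r**2*sin(r) + 3*r**2*cos(r) - 2*r*sin(r) + 6*r*cos(r) - 8*sin(r) - 2*cos(r) + C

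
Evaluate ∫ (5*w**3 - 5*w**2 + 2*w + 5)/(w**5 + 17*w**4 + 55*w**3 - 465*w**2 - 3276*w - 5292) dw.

Factor the denominator: (w - 6)*(w + 3)*(w + 6)*(w + 7)**2.
Partial-fraction decomposition: 93897/(2704*(w + 7)) + 1969/(52*(w + 7)**2) - 1267/(36*(w + 6)) + 181/(432*(w + 3)) + 917/(18252*(w - 6)).
Integrate each term; A/(w−a) gives A·log|w−a|; A/(w−a)² gives −A/(w−a).

917*log(w - 6)/18252 + 181*log(w + 3)/432 - 1267*log(w + 6)/36 + 93897*log(w + 7)/2704 - 1969/(52*w + 364) + C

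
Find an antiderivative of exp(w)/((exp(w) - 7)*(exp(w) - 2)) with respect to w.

log(exp(w) - 7)/5 - log(exp(w) - 2)/5 + C

Let u = e^w, du = e^w dw.
The integral becomes ∫ du/((u-7)(u-2)); decompose into partial fractions.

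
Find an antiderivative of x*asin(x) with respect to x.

x**2*asin(x)/2 + x*sqrt(-x**2 + 1)/4 - asin(x)/4 + C

Use integration by parts with u = arcsin(x), dv = x dx.
Then du = 1/sqrt(-x**2 + 1) dx.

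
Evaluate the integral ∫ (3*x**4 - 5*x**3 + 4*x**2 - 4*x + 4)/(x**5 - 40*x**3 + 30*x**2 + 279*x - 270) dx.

Factor the denominator: (x - 5)*(x - 3)*(x - 1)*(x + 3)*(x + 6).
Partial-fraction decomposition: 5140/(2079*(x + 6)) - 215/(288*(x + 3)) + 1/(112*(x - 1)) - 17/(27*(x - 3)) + 667/(352*(x - 5)).
Integrate each term: A/(x−a) contributes A·log|x−a|.

667*log(x - 5)/352 - 17*log(x - 3)/27 + log(x - 1)/112 - 215*log(x + 3)/288 + 5140*log(x + 6)/2079 + C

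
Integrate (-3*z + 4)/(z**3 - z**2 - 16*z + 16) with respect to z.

-log(z - 4)/3 - log(z - 1)/15 + 2*log(z + 4)/5 + C

Factor the denominator: (z - 4)*(z - 1)*(z + 4).
Partial-fraction decomposition: 2/(5*(z + 4)) - 1/(15*(z - 1)) - 1/(3*(z - 4)).
Integrate each term: A/(z−a) contributes A·log|z−a|.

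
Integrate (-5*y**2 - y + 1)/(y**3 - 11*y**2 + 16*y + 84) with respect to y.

Factor the denominator: (y - 7)*(y - 6)*(y + 2).
Partial-fraction decomposition: -17/(72*(y + 2)) + 185/(8*(y - 6)) - 251/(9*(y - 7)).
Integrate each term: A/(y−a) contributes A·log|y−a|.

-251*log(y - 7)/9 + 185*log(y - 6)/8 - 17*log(y + 2)/72 + C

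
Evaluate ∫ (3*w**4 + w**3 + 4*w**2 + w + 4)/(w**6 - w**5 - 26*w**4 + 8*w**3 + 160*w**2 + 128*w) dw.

Factor the denominator: w*(w - 4)**2*(w + 1)*(w + 2)*(w + 4).
Partial-fraction decomposition: -1/(2*(w + 4)) + 29/(72*(w + 2)) - 3/(25*(w + 1)) + 1339/(7200*(w - 4)) + 113/(120*(w - 4)**2) + 1/(32*w).
Integrate each term; A/(w−a) gives A·log|w−a|; A/(w−a)² gives −A/(w−a).

log(w)/32 + 1339*log(w - 4)/7200 - 3*log(w + 1)/25 + 29*log(w + 2)/72 - log(w + 4)/2 - 113/(120*w - 480) + C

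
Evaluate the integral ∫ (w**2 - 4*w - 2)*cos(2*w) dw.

Use integration by parts with u = w**2 - 4*w - 2, dv = cos(2*w) dw, so v = sin(2*w)/2.
Apply parts 2 times (tabular method): alternate signs, differentiate u down to 0, integrate dv up.

w**2*sin(2*w)/2 - 2*w*sin(2*w) + w*cos(2*w)/2 - 5*sin(2*w)/4 - cos(2*w) + C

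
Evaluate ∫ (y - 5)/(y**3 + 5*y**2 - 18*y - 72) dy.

-log(y - 4)/70 + 8*log(y + 3)/21 - 11*log(y + 6)/30 + C

Factor the denominator: (y - 4)*(y + 3)*(y + 6).
Partial-fraction decomposition: -11/(30*(y + 6)) + 8/(21*(y + 3)) - 1/(70*(y - 4)).
Integrate each term: A/(y−a) contributes A·log|y−a|.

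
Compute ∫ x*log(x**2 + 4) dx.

Let u = x**2 + 4, so du = (2*x) dx.
The integral becomes (1/2)·∫ log(u) du; integrate by parts with u′=log(u), dv′=du.

x**2*log(x**2 + 4)/2 - x**2/2 + 2*log(x**2 + 4) + C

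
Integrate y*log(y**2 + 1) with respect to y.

Let u = y**2 + 1, so du = (2*y) dy.
The integral becomes (1/2)·∫ log(u) du; integrate by parts with u′=log(u), dv′=du.

y**2*log(y**2 + 1)/2 - y**2/2 + log(y**2 + 1)/2 + C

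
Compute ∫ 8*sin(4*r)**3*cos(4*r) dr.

Let u = sin(4*r), so du = (4*cos(4*r)) dr.
Rewriting, the integral becomes 2·∫ u^3 du = 2·u^4/4.
Substituting back, u = sin(4*r).

sin(4*r)**4/2 + C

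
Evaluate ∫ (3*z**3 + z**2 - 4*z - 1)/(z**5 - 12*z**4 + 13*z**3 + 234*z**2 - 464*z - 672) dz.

Factor the denominator: (z - 7)*(z - 6)*(z - 4)*(z + 1)*(z + 4).
Partial-fraction decomposition: -161/(2640*(z + 4)) - 1/(840*(z + 1)) + 191/(240*(z - 4)) - 659/(140*(z - 6)) + 1049/(264*(z - 7)).
Integrate each term: A/(z−a) contributes A·log|z−a|.

1049*log(z - 7)/264 - 659*log(z - 6)/140 + 191*log(z - 4)/240 - log(z + 1)/840 - 161*log(z + 4)/2640 + C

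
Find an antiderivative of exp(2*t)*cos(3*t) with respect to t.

Let I denote the integral. Integrate by parts with u = cos(3*t), dv = exp(2*t) dt, so v = exp(2*t)/2: I = exp(2*t)*cos(3*t)/2 + (3/2)·∫ exp(2*t)*sin(3*t) dt.
Apply parts again with u = sin(3*t), dv = exp(2*t) dt: ∫ exp(2*t)*sin(3*t) dt = exp(2*t)*sin(3*t)/2 − (3/2)·I. Substituting back brings back I: I = 3*exp(2*t)*sin(3*t)/4 + exp(2*t)*cos(3*t)/2 − (9/4)·I.
Solving for I: (1 + 9/4)·I equals the remaining terms, so I = (4/13)·(3*exp(2*t)*sin(3*t)/4 + exp(2*t)*cos(3*t)/2).

3*exp(2*t)*sin(3*t)/13 + 2*exp(2*t)*cos(3*t)/13 + C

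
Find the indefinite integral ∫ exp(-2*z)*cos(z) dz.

exp(-2*z)*sin(z)/5 - 2*exp(-2*z)*cos(z)/5 + C

Let I denote the integral. Integrate by parts with u = cos(z), dv = exp(-2*z) dz, so v = -exp(-2*z)/2: I = -exp(-2*z)*cos(z)/2 − (1/2)·∫ exp(-2*z)*sin(z) dz.
Apply parts again with u = sin(z), dv = exp(-2*z) dz: ∫ exp(-2*z)*sin(z) dz = -exp(-2*z)*sin(z)/2 + (1/2)·I. Substituting back brings back I: I = exp(-2*z)*sin(z)/4 - exp(-2*z)*cos(z)/2 − (1/4)·I.
Solving for I: (1 + 1/4)·I equals the remaining terms, so I = (4/5)·(exp(-2*z)*sin(z)/4 - exp(-2*z)*cos(z)/2).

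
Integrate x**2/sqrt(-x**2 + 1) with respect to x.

-x*sqrt(-x**2 + 1)/2 + asin(x)/2 + C

Substitute x = sin(θ), so dx = cos(θ) dθ and the radical becomes sqrt(-x**2 + 1) = cos(θ) by the Pythagorean identity.
Integrate the resulting trig expression in θ, then back-substitute θ = asin(x), sin(θ) = x, cos(θ) = sqrt(-x**2 + 1) (absorbing any constant into C).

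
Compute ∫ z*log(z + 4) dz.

Use integration by parts with u = log(z + 4), dv = z dz.
Then du = 1/(z + 4) dz and v = z**2/2.

z**2*log(z + 4)/2 - z**2/4 + 2*z - 8*log(z + 4) + C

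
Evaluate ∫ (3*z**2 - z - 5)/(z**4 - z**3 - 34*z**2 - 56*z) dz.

5*log(z)/56 + 15*log(z - 7)/77 + log(z + 2)/4 - 47*log(z + 4)/88 + C

Factor the denominator: z*(z - 7)*(z + 2)*(z + 4).
Partial-fraction decomposition: -47/(88*(z + 4)) + 1/(4*(z + 2)) + 15/(77*(z - 7)) + 5/(56*z).
Integrate each term: A/(z−a) contributes A·log|z−a|.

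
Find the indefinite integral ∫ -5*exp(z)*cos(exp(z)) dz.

Let u = exp(z), so du = (exp(z)) dz.
Rewriting, the integral becomes -5·∫ cos(u) du = -5·sin(u).
Substituting back, u = exp(z).

-5*sin(exp(z)) + C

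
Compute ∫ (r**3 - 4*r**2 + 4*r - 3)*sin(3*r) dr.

-r**3*cos(3*r)/3 + r**2*sin(3*r)/3 + 4*r**2*cos(3*r)/3 - 8*r*sin(3*r)/9 - 10*r*cos(3*r)/9 + 10*sin(3*r)/27 + 19*cos(3*r)/27 + C

Use integration by parts with u = r**3 - 4*r**2 + 4*r - 3, dv = sin(3*r) dr, so v = -cos(3*r)/3.
Apply parts 3 times (tabular method): alternate signs, differentiate u down to 0, integrate dv up.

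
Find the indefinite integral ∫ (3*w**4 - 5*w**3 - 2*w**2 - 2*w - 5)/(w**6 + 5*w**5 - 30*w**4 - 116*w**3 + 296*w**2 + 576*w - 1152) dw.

Factor the denominator: (w - 4)*(w - 2)**2*(w + 3)*(w + 4)*(w + 6).
Partial-fraction decomposition: -4903/(3840*(w + 6)) + 353/(192*(w + 4)) - 361/(525*(w + 3)) - 1037/(19200*(w - 2)) + 3/(160*(w - 2)**2) + 403/(2240*(w - 4)).
Integrate each term; A/(w−a) gives A·log|w−a|; A/(w−a)² gives −A/(w−a).

403*log(w - 4)/2240 - 1037*log(w - 2)/19200 - 361*log(w + 3)/525 + 353*log(w + 4)/192 - 4903*log(w + 6)/3840 - 3/(160*w - 320) + C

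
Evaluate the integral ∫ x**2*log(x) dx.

x**3*log(x)/3 - x**3/9 + C

Use integration by parts with u = log(x), dv = x**2 dx.
Then du = 1/x dx and v = x**3/3.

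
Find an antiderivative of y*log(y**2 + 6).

y**2*log(y**2 + 6)/2 - y**2/2 + 3*log(y**2 + 6) + C

Let u = y**2 + 6, so du = (2*y) dy.
The integral becomes (1/2)·∫ log(u) du; integrate by parts with u′=log(u), dv′=du.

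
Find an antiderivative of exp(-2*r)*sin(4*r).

-exp(-2*r)*sin(4*r)/10 - exp(-2*r)*cos(4*r)/5 + C

Let I denote the integral. Integrate by parts with u = sin(4*r), dv = exp(-2*r) dr, so v = -exp(-2*r)/2: I = -exp(-2*r)*sin(4*r)/2 + 2·∫ exp(-2*r)*cos(4*r) dr.
Apply parts again with u = cos(4*r), dv = exp(-2*r) dr: ∫ exp(-2*r)*cos(4*r) dr = -exp(-2*r)*cos(4*r)/2 − 2·I. Substituting back brings back I: I = -exp(-2*r)*sin(4*r)/2 - exp(-2*r)*cos(4*r) − 4·I.
Solving for I: (1 + 4)·I equals the remaining terms, so I = (1/5)·(-exp(-2*r)*sin(4*r)/2 - exp(-2*r)*cos(4*r)).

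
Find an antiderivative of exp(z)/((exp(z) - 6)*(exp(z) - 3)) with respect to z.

Let u = e^z, du = e^z dz.
The integral becomes ∫ du/((u-3)(u-6)); decompose into partial fractions.

log(exp(z) - 6)/3 - log(exp(z) - 3)/3 + C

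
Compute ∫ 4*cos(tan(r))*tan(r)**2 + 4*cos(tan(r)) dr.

Let u = tan(r), so du = (tan(r)**2 + 1) dr.
Rewriting, the integral becomes 4·∫ cos(u) du = 4·sin(u).
Substituting back, u = tan(r).

4*sin(tan(r)) + C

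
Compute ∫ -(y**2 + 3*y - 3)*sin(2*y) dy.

Use integration by parts with u = y**2 + 3*y - 3, dv = -sin(2*y) dy, so v = cos(2*y)/2.
Apply parts 2 times (tabular method): alternate signs, differentiate u down to 0, integrate dv up.

y**2*cos(2*y)/2 - y*sin(2*y)/2 + 3*y*cos(2*y)/2 - 3*sin(2*y)/4 - 7*cos(2*y)/4 + C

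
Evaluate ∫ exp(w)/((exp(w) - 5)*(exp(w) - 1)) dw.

log(exp(w) - 5)/4 - log(exp(w) - 1)/4 + C

Let u = e^w, du = e^w dw.
The integral becomes ∫ du/((u-1)(u-5)); decompose into partial fractions.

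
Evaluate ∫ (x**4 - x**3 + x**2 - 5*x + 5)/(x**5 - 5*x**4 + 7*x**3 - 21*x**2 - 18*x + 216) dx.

193*log(x - 4)/150 - 53*log(x - 3)/90 + 43*log(x + 2)/390 + 1123*log(x**2 + 9)/11700 + 1639*atan(x/3)/5850 + C

Factor the denominator: (x - 4)*(x - 3)*(x + 2)*(x**2 + 9).
Partial-fraction decomposition: (1123*x + 4917)/(5850*(x**2 + 9)) + 43/(390*(x + 2)) - 53/(90*(x - 3)) + 193/(150*(x - 4)).
Integrate each term; A/(x−a) gives A·log|x−a|; the (Bx+D)/(x²+p²) term gives a log and an atan.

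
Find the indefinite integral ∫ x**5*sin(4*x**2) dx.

-x**4*cos(4*x**2)/8 + x**2*sin(4*x**2)/16 + cos(4*x**2)/64 + C

Let u = x², du = 2x dx; rewrite as (1/2)∫ u^2·sin(4u) du.
Now integrate by parts 2 times.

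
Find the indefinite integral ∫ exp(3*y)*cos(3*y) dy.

Let I denote the integral. Integrate by parts with u = cos(3*y), dv = exp(3*y) dy, so v = exp(3*y)/3: I = exp(3*y)*cos(3*y)/3 + ∫ exp(3*y)*sin(3*y) dy.
Apply parts again with u = sin(3*y), dv = exp(3*y) dy: ∫ exp(3*y)*sin(3*y) dy = exp(3*y)*sin(3*y)/3 − I. Substituting back brings back I: I = exp(3*y)*sin(3*y)/3 + exp(3*y)*cos(3*y)/3 − I.
Solving for I: (1 + 1)·I equals the remaining terms, so I = (1/2)·(exp(3*y)*sin(3*y)/3 + exp(3*y)*cos(3*y)/3).

exp(3*y)*sin(3*y)/6 + exp(3*y)*cos(3*y)/6 + C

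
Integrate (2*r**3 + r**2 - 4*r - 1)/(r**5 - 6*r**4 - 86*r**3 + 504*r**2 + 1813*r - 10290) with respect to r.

Factor the denominator: (r - 7)**2*(r - 5)*(r + 6)*(r + 7).
Partial-fraction decomposition: -305/(1176*(r + 7)) + 373/(1859*(r + 6)) + 127/(264*(r - 5)) - 6995/(16562*(r - 7)) + 353/(182*(r - 7)**2).
Integrate each term; A/(r−a) gives A·log|r−a|; A/(r−a)² gives −A/(r−a).

-6995*log(r - 7)/16562 + 127*log(r - 5)/264 + 373*log(r + 6)/1859 - 305*log(r + 7)/1176 - 353/(182*r - 1274) + C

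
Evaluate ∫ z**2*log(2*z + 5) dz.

z**3*log(2*z + 5)/3 - z**3/9 + 5*z**2/12 - 25*z/12 + 125*log(2*z + 5)/24 + C

Use integration by parts with u = log(2*z + 5), dv = z**2 dz.
Then du = 2/(2*z + 5) dz and v = z**3/3.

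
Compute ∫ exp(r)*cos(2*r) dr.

Let I denote the integral. Integrate by parts with u = cos(2*r), dv = exp(r) dr, so v = exp(r): I = exp(r)*cos(2*r) + 2·∫ exp(r)*sin(2*r) dr.
Apply parts again with u = sin(2*r), dv = exp(r) dr: ∫ exp(r)*sin(2*r) dr = exp(r)*sin(2*r) − 2·I. Substituting back brings back I: I = 2*exp(r)*sin(2*r) + exp(r)*cos(2*r) − 4·I.
Solving for I: (1 + 4)·I equals the remaining terms, so I = (1/5)·(2*exp(r)*sin(2*r) + exp(r)*cos(2*r)).

2*exp(r)*sin(2*r)/5 + exp(r)*cos(2*r)/5 + C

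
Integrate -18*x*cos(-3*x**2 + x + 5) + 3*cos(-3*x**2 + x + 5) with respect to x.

Let u = 3*x**2 - x - 5, so du = (6*x - 1) dx.
Rewriting, the integral becomes -3·∫ cos(u) du = -3·sin(u).
Substituting back, u = 3*x**2 - x - 5.

3*sin(-3*x**2 + x + 5) + C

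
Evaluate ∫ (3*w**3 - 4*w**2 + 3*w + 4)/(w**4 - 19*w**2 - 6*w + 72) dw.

Factor the denominator: (w - 4)*(w - 2)*(w + 3)**2.
Partial-fraction decomposition: 2316/(1225*(w + 3)) - 122/(35*(w + 3)**2) - 9/(25*(w - 2)) + 72/(49*(w - 4)).
Integrate each term; A/(w−a) gives A·log|w−a|; A/(w−a)² gives −A/(w−a).

72*log(w - 4)/49 - 9*log(w - 2)/25 + 2316*log(w + 3)/1225 + 122/(35*w + 105) + C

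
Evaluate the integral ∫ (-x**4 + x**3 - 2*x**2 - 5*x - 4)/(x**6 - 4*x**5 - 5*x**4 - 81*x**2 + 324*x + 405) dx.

Factor the denominator: (x - 5)*(x - 3)*(x + 1)*(x + 3)*(x**2 + 9).
Partial-fraction decomposition: (36*x - 721)/(3060*(x**2 + 9)) + 115/(1728*(x + 3)) - 1/(160*(x + 1)) + 91/(864*(x - 3)) - 193/(1088*(x - 5)).
Integrate each term; A/(x−a) gives A·log|x−a|; the (Bx+D)/(x²+p²) term gives a log and an atan.

-193*log(x - 5)/1088 + 91*log(x - 3)/864 - log(x + 1)/160 + 115*log(x + 3)/1728 + log(x**2 + 9)/170 - 721*atan(x/3)/9180 + C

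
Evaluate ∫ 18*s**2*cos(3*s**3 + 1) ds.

2*sin(3*s**3 + 1) + C

Let u = 3*s**3 + 1, so du = (9*s**2) ds.
Rewriting, the integral becomes 2·∫ cos(u) du = 2·sin(u).
Substituting back, u = 3*s**3 + 1.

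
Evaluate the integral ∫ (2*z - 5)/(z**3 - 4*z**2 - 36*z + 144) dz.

7*log(z - 6)/24 - 3*log(z - 4)/20 - 17*log(z + 6)/120 + C

Factor the denominator: (z - 6)*(z - 4)*(z + 6).
Partial-fraction decomposition: -17/(120*(z + 6)) - 3/(20*(z - 4)) + 7/(24*(z - 6)).
Integrate each term: A/(z−a) contributes A·log|z−a|.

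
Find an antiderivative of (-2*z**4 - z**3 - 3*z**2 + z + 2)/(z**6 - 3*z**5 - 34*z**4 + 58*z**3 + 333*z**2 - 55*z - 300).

Factor the denominator: (z - 5)**2*(z - 1)*(z + 1)*(z + 3)*(z + 4).
Partial-fraction decomposition: 166/(405*(z + 4)) - 163/(512*(z + 3)) + 1/(144*(z + 1)) - 3/(640*(z - 1)) - 3889/(41472*(z - 5)) - 481/(576*(z - 5)**2).
Integrate each term; A/(z−a) gives A·log|z−a|; A/(z−a)² gives −A/(z−a).

-3889*log(z - 5)/41472 - 3*log(z - 1)/640 + log(z + 1)/144 - 163*log(z + 3)/512 + 166*log(z + 4)/405 + 481/(576*z - 2880) + C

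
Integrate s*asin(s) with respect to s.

Use integration by parts with u = arcsin(s), dv = s ds.
Then du = 1/sqrt(-s**2 + 1) ds.

s**2*asin(s)/2 + s*sqrt(-s**2 + 1)/4 - asin(s)/4 + C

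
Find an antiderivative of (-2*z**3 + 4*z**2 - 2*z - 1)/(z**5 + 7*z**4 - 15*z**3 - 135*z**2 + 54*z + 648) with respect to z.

-2707*log(z - 3)/47628 + 95*log(z + 3)/108 - 199*log(z + 4)/98 + 587*log(z + 6)/486 + 25/(378*z - 1134) + C

Factor the denominator: (z - 3)**2*(z + 3)*(z + 4)*(z + 6).
Partial-fraction decomposition: 587/(486*(z + 6)) - 199/(98*(z + 4)) + 95/(108*(z + 3)) - 2707/(47628*(z - 3)) - 25/(378*(z - 3)**2).
Integrate each term; A/(z−a) gives A·log|z−a|; A/(z−a)² gives −A/(z−a).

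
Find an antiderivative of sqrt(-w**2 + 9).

Substitute w = 3·sin(θ), so dw = 3·cos(θ) dθ and the radical becomes sqrt(-w**2 + 9) = 3·cos(θ) by the Pythagorean identity.
Integrate the resulting trig expression in θ, then back-substitute θ = asin(w/3), sin(θ) = w/3, cos(θ) = sqrt(-w**2 + 9)/3 (absorbing any constant into C).

w*sqrt(-w**2 + 9)/2 + 9*asin(w/3)/2 + C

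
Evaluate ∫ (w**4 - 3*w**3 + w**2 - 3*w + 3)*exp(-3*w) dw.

(-27*w**4 + 45*w**3 + 18*w**2 + 93*w - 50)*exp(-3*w)/81 + C

Use integration by parts with u = w**4 - 3*w**3 + w**2 - 3*w + 3, dv = exp(-3*w) dw, so v = -exp(-3*w)/3.
Apply parts 4 times (tabular method): alternate signs, differentiate u down to 0, integrate dv up.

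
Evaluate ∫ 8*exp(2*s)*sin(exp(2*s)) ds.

Let u = exp(2*s), so du = (2*exp(2*s)) ds.
Rewriting, the integral becomes 4·∫ sin(u) du = 4·-cos(u).
Substituting back, u = exp(2*s).

-4*cos(exp(2*s)) + C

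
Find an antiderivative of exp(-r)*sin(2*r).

-exp(-r)*sin(2*r)/5 - 2*exp(-r)*cos(2*r)/5 + C

Let I denote the integral. Integrate by parts with u = sin(2*r), dv = exp(-r) dr, so v = -exp(-r): I = -exp(-r)*sin(2*r) + 2·∫ exp(-r)*cos(2*r) dr.
Apply parts again with u = cos(2*r), dv = exp(-r) dr: ∫ exp(-r)*cos(2*r) dr = -exp(-r)*cos(2*r) − 2·I. Substituting back brings back I: I = -exp(-r)*sin(2*r) - 2*exp(-r)*cos(2*r) − 4·I.
Solving for I: (1 + 4)·I equals the remaining terms, so I = (1/5)·(-exp(-r)*sin(2*r) - 2*exp(-r)*cos(2*r)).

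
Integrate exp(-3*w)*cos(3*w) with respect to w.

exp(-3*w)*sin(3*w)/6 - exp(-3*w)*cos(3*w)/6 + C

Let I denote the integral. Integrate by parts with u = cos(3*w), dv = exp(-3*w) dw, so v = -exp(-3*w)/3: I = -exp(-3*w)*cos(3*w)/3 − ∫ exp(-3*w)*sin(3*w) dw.
Apply parts again with u = sin(3*w), dv = exp(-3*w) dw: ∫ exp(-3*w)*sin(3*w) dw = -exp(-3*w)*sin(3*w)/3 + I. Substituting back brings back I: I = exp(-3*w)*sin(3*w)/3 - exp(-3*w)*cos(3*w)/3 − I.
Solving for I: (1 + 1)·I equals the remaining terms, so I = (1/2)·(exp(-3*w)*sin(3*w)/3 - exp(-3*w)*cos(3*w)/3).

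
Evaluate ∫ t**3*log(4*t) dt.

t**4*(log(t) + 2*log(2))/4 - t**4/16 + C

Use integration by parts with u = log(4*t), dv = t**3 dt.
Then du = 1/t dt and v = t**4/4.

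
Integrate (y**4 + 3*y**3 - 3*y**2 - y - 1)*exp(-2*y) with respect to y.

(-4*y**4 - 20*y**3 - 18*y**2 - 14*y - 3)*exp(-2*y)/8 + C

Use integration by parts with u = y**4 + 3*y**3 - 3*y**2 - y - 1, dv = exp(-2*y) dy, so v = -exp(-2*y)/2.
Apply parts 4 times (tabular method): alternate signs, differentiate u down to 0, integrate dv up.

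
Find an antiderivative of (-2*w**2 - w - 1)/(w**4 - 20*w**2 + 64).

Factor the denominator: (w - 4)*(w - 2)*(w + 2)*(w + 4).
Partial-fraction decomposition: 29/(96*(w + 4)) - 7/(48*(w + 2)) + 11/(48*(w - 2)) - 37/(96*(w - 4)).
Integrate each term: A/(w−a) contributes A·log|w−a|.

-37*log(w - 4)/96 + 11*log(w - 2)/48 - 7*log(w + 2)/48 + 29*log(w + 4)/96 + C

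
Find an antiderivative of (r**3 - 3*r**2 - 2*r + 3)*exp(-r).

(-r**3 + 2*r - 1)*exp(-r) + C

Use integration by parts with u = r**3 - 3*r**2 - 2*r + 3, dv = exp(-r) dr, so v = -exp(-r).
Apply parts 3 times (tabular method): alternate signs, differentiate u down to 0, integrate dv up.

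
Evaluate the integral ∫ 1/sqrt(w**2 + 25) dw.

Substitute w = 5·tan(θ), so dw = 5·sec(θ)^2 dθ and the radical becomes sqrt(w**2 + 25) = 5·sec(θ) by the Pythagorean identity.
Integrate the resulting trig expression in θ, then back-substitute tan(θ) = w/5, sec(θ) = sqrt(w**2 + 25)/5 (absorbing any constant into C).

log(w + sqrt(w**2 + 25)) + C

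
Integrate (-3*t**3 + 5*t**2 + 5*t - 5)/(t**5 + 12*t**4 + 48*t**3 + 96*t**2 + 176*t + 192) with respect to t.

Factor the denominator: (t + 2)*(t + 4)*(t + 6)*(t**2 + 4).
Partial-fraction decomposition: (25*t + 68)/(160*(t**2 + 4)) + 793/(320*(t + 6)) - 247/(80*(t + 4)) + 29/(64*(t + 2)).
Integrate each term; A/(t−a) gives A·log|t−a|; the (Bt+D)/(t²+p²) term gives a log and an atan.

29*log(t + 2)/64 - 247*log(t + 4)/80 + 793*log(t + 6)/320 + 5*log(t**2 + 4)/64 + 17*atan(t/2)/80 + C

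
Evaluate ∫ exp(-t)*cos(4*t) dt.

4*exp(-t)*sin(4*t)/17 - exp(-t)*cos(4*t)/17 + C

Let I denote the integral. Integrate by parts with u = cos(4*t), dv = exp(-t) dt, so v = -exp(-t): I = -exp(-t)*cos(4*t) − 4·∫ exp(-t)*sin(4*t) dt.
Apply parts again with u = sin(4*t), dv = exp(-t) dt: ∫ exp(-t)*sin(4*t) dt = -exp(-t)*sin(4*t) + 4·I. Substituting back brings back I: I = 4*exp(-t)*sin(4*t) - exp(-t)*cos(4*t) − 16·I.
Solving for I: (1 + 16)·I equals the remaining terms, so I = (1/17)·(4*exp(-t)*sin(4*t) - exp(-t)*cos(4*t)).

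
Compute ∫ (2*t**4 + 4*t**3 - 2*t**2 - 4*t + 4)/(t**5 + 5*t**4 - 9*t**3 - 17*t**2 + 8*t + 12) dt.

Factor the denominator: (t - 2)*(t - 1)*(t + 1)**2*(t + 6).
Partial-fraction decomposition: 421/(350*(t + 6)) + 49/(225*(t + 1)) + 2/(15*(t + 1)**2) - 1/(7*(t - 1)) + 13/(18*(t - 2)).
Integrate each term; A/(t−a) gives A·log|t−a|; A/(t−a)² gives −A/(t−a).

13*log(t - 2)/18 - log(t - 1)/7 + 49*log(t + 1)/225 + 421*log(t + 6)/350 - 2/(15*t + 15) + C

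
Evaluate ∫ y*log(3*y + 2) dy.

y**2*log(3*y + 2)/2 - y**2/4 + y/3 - 2*log(3*y + 2)/9 + C

Use integration by parts with u = log(3*y + 2), dv = y dy.
Then du = 3/(3*y + 2) dy and v = y**2/2.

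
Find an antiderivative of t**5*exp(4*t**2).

(8*t**4 - 4*t**2 + 1)*exp(4*t**2)/64 + C

Let u = t², du = 2t dt; rewrite as (1/2)∫ u^2·exp(4u) du.
Now integrate by parts 2 times.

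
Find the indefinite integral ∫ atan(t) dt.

Use integration by parts with u = arctan(t), dv = dt.
Then du = 1/(t**2 + 1) dt.

t*atan(t) - log(t**2 + 1)/2 + C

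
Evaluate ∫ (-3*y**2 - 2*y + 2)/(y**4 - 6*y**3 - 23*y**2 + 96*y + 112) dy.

-53*log(y - 7)/88 + 9*log(y - 4)/20 + log(y + 1)/120 + 19*log(y + 4)/132 + C

Factor the denominator: (y - 7)*(y - 4)*(y + 1)*(y + 4).
Partial-fraction decomposition: 19/(132*(y + 4)) + 1/(120*(y + 1)) + 9/(20*(y - 4)) - 53/(88*(y - 7)).
Integrate each term: A/(y−a) contributes A·log|y−a|.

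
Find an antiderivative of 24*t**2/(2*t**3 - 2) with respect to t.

Let u = 2*t**3 - 2, so du = (6*t**2) dt.
Rewriting, the integral becomes 4·∫ 1/u du = 4·log(u).
Substituting back, u = 2*t**3 - 2.

4*log(2*t**3 - 2) + C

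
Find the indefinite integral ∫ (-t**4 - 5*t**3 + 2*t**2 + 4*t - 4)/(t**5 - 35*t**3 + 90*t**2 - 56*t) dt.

Factor the denominator: t*(t - 4)*(t - 2)*(t - 1)*(t + 7).
Partial-fraction decomposition: -155/(1386*(t + 7)) - 1/(6*(t - 1)) + 11/(9*(t - 2)) - 133/(66*(t - 4)) + 1/(14*t).
Integrate each term: A/(t−a) contributes A·log|t−a|.

log(t)/14 - 133*log(t - 4)/66 + 11*log(t - 2)/9 - log(t - 1)/6 - 155*log(t + 7)/1386 + C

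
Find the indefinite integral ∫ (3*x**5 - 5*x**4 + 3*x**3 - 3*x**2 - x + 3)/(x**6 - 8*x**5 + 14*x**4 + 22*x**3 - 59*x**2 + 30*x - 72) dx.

Factor the denominator: (x - 4)*(x - 3)**2*(x + 2)*(x**2 + 1).
Partial-fraction decomposition: (23*x - 61)/(4250*(x**2 + 1)) + 69/(250*(x + 2)) - 4063/(250*(x - 3)) - 189/(25*(x - 3)**2) + 645/(34*(x - 4)).
Integrate each term; A/(x−a) gives A·log|x−a|; the (Bx+D)/(x²+p²) term gives a log and an atan.

645*log(x - 4)/34 - 4063*log(x - 3)/250 + 69*log(x + 2)/250 + 23*log(x**2 + 1)/8500 - 61*atan(x)/4250 + 189/(25*x - 75) + C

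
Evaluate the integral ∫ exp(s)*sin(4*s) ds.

exp(s)*sin(4*s)/17 - 4*exp(s)*cos(4*s)/17 + C

Let I denote the integral. Integrate by parts with u = sin(4*s), dv = exp(s) ds, so v = exp(s): I = exp(s)*sin(4*s) − 4·∫ exp(s)*cos(4*s) ds.
Apply parts again with u = cos(4*s), dv = exp(s) ds: ∫ exp(s)*cos(4*s) ds = exp(s)*cos(4*s) + 4·I. Substituting back brings back I: I = exp(s)*sin(4*s) - 4*exp(s)*cos(4*s) − 16·I.
Solving for I: (1 + 16)·I equals the remaining terms, so I = (1/17)·(exp(s)*sin(4*s) - 4*exp(s)*cos(4*s)).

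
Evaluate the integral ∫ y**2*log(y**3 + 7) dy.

Let u = y**3 + 7, so du = (3*y**2) dy.
The integral becomes (1/3)·∫ log(u) du; integrate by parts with u′=log(u), dv′=du.

y**3*log(y**3 + 7)/3 - y**3/3 + 7*log(y**3 + 7)/3 + C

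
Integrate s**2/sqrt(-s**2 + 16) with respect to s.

-s*sqrt(-s**2 + 16)/2 + 8*asin(s/4) + C

Substitute s = 4·sin(θ), so ds = 4·cos(θ) dθ and the radical becomes sqrt(-s**2 + 16) = 4·cos(θ) by the Pythagorean identity.
Integrate the resulting trig expression in θ, then back-substitute θ = asin(s/4), sin(θ) = s/4, cos(θ) = sqrt(-s**2 + 16)/4 (absorbing any constant into C).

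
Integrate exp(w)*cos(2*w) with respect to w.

2*exp(w)*sin(2*w)/5 + exp(w)*cos(2*w)/5 + C

Let I denote the integral. Integrate by parts with u = cos(2*w), dv = exp(w) dw, so v = exp(w): I = exp(w)*cos(2*w) + 2·∫ exp(w)*sin(2*w) dw.
Apply parts again with u = sin(2*w), dv = exp(w) dw: ∫ exp(w)*sin(2*w) dw = exp(w)*sin(2*w) − 2·I. Substituting back brings back I: I = 2*exp(w)*sin(2*w) + exp(w)*cos(2*w) − 4·I.
Solving for I: (1 + 4)·I equals the remaining terms, so I = (1/5)·(2*exp(w)*sin(2*w) + exp(w)*cos(2*w)).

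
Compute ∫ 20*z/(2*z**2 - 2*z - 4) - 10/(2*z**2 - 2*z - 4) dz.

Let u = 2*z**2 - 2*z - 4, so du = (4*z - 2) dz.
Rewriting, the integral becomes 5·∫ 1/u du = 5·log(u).
Substituting back, u = 2*z**2 - 2*z - 4.

5*log(2*z**2 - 2*z - 4) + C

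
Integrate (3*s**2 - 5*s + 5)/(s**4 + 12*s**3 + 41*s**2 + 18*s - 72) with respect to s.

3*log(s - 1)/140 - 47*log(s + 3)/12 + 73*log(s + 4)/10 - 143*log(s + 6)/42 + C

Factor the denominator: (s - 1)*(s + 3)*(s + 4)*(s + 6).
Partial-fraction decomposition: -143/(42*(s + 6)) + 73/(10*(s + 4)) - 47/(12*(s + 3)) + 3/(140*(s - 1)).
Integrate each term: A/(s−a) contributes A·log|s−a|.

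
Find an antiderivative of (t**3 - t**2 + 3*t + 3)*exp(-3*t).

Use integration by parts with u = t**3 - t**2 + 3*t + 3, dv = exp(-3*t) dt, so v = -exp(-3*t)/3.
Apply parts 3 times (tabular method): alternate signs, differentiate u down to 0, integrate dv up.

(-t**3 - 3*t - 4)*exp(-3*t)/3 + C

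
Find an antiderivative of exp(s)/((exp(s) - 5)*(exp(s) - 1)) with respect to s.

log(exp(s) - 5)/4 - log(exp(s) - 1)/4 + C

Let u = e^s, du = e^s ds.
The integral becomes ∫ du/((u-5)(u-1)); decompose into partial fractions.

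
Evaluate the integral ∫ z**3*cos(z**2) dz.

z**2*sin(z**2)/2 + cos(z**2)/2 + C

Let u = z², du = 2z dz; rewrite as (1/2)∫ u^1·cos(1u) du.
Now integrate by parts 1 time.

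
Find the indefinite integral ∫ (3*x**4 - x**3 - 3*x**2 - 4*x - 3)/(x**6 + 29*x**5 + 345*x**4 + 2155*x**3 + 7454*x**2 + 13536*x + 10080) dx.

21*log(x + 3)/2 + 8761*log(x + 4)/36 - 971*log(x + 5)/2 + 1339*log(x + 6)/4 - 928*log(x + 7)/9 + 797/(6*x + 24) + C

Factor the denominator: (x + 3)*(x + 4)**2*(x + 5)*(x + 6)*(x + 7).
Partial-fraction decomposition: -928/(9*(x + 7)) + 1339/(4*(x + 6)) - 971/(2*(x + 5)) + 8761/(36*(x + 4)) - 797/(6*(x + 4)**2) + 21/(2*(x + 3)).
Integrate each term; A/(x−a) gives A·log|x−a|; A/(x−a)² gives −A/(x−a).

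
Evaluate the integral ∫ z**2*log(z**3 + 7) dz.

z**3*log(z**3 + 7)/3 - z**3/3 + 7*log(z**3 + 7)/3 + C

Let u = z**3 + 7, so du = (3*z**2) dz.
The integral becomes (1/3)·∫ log(u) du; integrate by parts with u′=log(u), dv′=du.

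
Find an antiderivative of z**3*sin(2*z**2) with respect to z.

-z**2*cos(2*z**2)/4 + sin(2*z**2)/8 + C

Let u = z², du = 2z dz; rewrite as (1/2)∫ u^1·sin(2u) du.
Now integrate by parts 1 time.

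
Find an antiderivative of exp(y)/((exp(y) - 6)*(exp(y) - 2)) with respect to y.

Let u = e^y, du = e^y dy.
The integral becomes ∫ du/((u-6)(u-2)); decompose into partial fractions.

log(exp(y) - 6)/4 - log(exp(y) - 2)/4 + C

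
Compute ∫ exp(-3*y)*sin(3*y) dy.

Let I denote the integral. Integrate by parts with u = sin(3*y), dv = exp(-3*y) dy, so v = -exp(-3*y)/3: I = -exp(-3*y)*sin(3*y)/3 + ∫ exp(-3*y)*cos(3*y) dy.
Apply parts again with u = cos(3*y), dv = exp(-3*y) dy: ∫ exp(-3*y)*cos(3*y) dy = -exp(-3*y)*cos(3*y)/3 − I. Substituting back brings back I: I = -exp(-3*y)*sin(3*y)/3 - exp(-3*y)*cos(3*y)/3 − I.
Solving for I: (1 + 1)·I equals the remaining terms, so I = (1/2)·(-exp(-3*y)*sin(3*y)/3 - exp(-3*y)*cos(3*y)/3).

-exp(-3*y)*sin(3*y)/6 - exp(-3*y)*cos(3*y)/6 + C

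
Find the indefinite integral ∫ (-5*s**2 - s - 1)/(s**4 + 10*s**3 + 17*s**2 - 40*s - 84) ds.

Factor the denominator: (s - 2)*(s + 2)*(s + 3)*(s + 7).
Partial-fraction decomposition: 239/(180*(s + 7)) - 43/(20*(s + 3)) + 19/(20*(s + 2)) - 23/(180*(s - 2)).
Integrate each term: A/(s−a) contributes A·log|s−a|.

-23*log(s - 2)/180 + 19*log(s + 2)/20 - 43*log(s + 3)/20 + 239*log(s + 7)/180 + C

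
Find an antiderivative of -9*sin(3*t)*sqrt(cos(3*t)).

2*cos(3*t)**(3/2) + C

Let u = cos(3*t), so du = (-3*sin(3*t)) dt.
Rewriting, the integral becomes 3·∫ √u du = 3·(2/3)u^(3/2).
Substituting back, u = cos(3*t).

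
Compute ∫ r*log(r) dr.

Use integration by parts with u = log(r), dv = r dr.
Then du = 1/r dr and v = r**2/2.

r**2*log(r)/2 - r**2/4 + C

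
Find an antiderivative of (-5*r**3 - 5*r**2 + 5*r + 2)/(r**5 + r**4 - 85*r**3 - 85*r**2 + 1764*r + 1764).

Factor the denominator: (r - 7)*(r - 6)*(r + 1)*(r + 6)*(r + 7).
Partial-fraction decomposition: 479/(364*(r + 7)) - 218/(195*(r + 6)) - 1/(560*(r + 1)) + 307/(273*(r - 6)) - 1923/(1456*(r - 7)).
Integrate each term: A/(r−a) contributes A·log|r−a|.

-1923*log(r - 7)/1456 + 307*log(r - 6)/273 - log(r + 1)/560 - 218*log(r + 6)/195 + 479*log(r + 7)/364 + C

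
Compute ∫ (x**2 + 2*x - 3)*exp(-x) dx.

(-x**2 - 4*x - 1)*exp(-x) + C

Use integration by parts with u = x**2 + 2*x - 3, dv = exp(-x) dx, so v = -exp(-x).
Apply parts 2 times (tabular method): alternate signs, differentiate u down to 0, integrate dv up.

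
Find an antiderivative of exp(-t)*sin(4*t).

-exp(-t)*sin(4*t)/17 - 4*exp(-t)*cos(4*t)/17 + C

Let I denote the integral. Integrate by parts with u = sin(4*t), dv = exp(-t) dt, so v = -exp(-t): I = -exp(-t)*sin(4*t) + 4·∫ exp(-t)*cos(4*t) dt.
Apply parts again with u = cos(4*t), dv = exp(-t) dt: ∫ exp(-t)*cos(4*t) dt = -exp(-t)*cos(4*t) − 4·I. Substituting back brings back I: I = -exp(-t)*sin(4*t) - 4*exp(-t)*cos(4*t) − 16·I.
Solving for I: (1 + 16)·I equals the remaining terms, so I = (1/17)·(-exp(-t)*sin(4*t) - 4*exp(-t)*cos(4*t)).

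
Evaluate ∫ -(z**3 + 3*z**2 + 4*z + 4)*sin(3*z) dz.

z**3*cos(3*z)/3 - z**2*sin(3*z)/3 + z**2*cos(3*z) - 2*z*sin(3*z)/3 + 10*z*cos(3*z)/9 - 10*sin(3*z)/27 + 10*cos(3*z)/9 + C

Use integration by parts with u = z**3 + 3*z**2 + 4*z + 4, dv = -sin(3*z) dz, so v = cos(3*z)/3.
Apply parts 3 times (tabular method): alternate signs, differentiate u down to 0, integrate dv up.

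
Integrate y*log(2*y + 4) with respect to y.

Use integration by parts with u = log(2*y + 4), dv = y dy.
Then du = 2/(2*y + 4) dy and v = y**2/2.

y**2*log(2*y + 4)/2 - y**2/4 + y - 2*log(y + 2) + C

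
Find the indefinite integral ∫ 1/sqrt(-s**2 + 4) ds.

asin(s/2) + C

Substitute s = 2·sin(θ), so ds = 2·cos(θ) dθ and the radical becomes sqrt(-s**2 + 4) = 2·cos(θ) by the Pythagorean identity.
Integrate the resulting trig expression in θ, then back-substitute θ = asin(s/2), sin(θ) = s/2, cos(θ) = sqrt(-s**2 + 4)/2 (absorbing any constant into C).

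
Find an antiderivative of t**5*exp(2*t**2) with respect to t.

(2*t**4 - 2*t**2 + 1)*exp(2*t**2)/8 + C

Let u = t², du = 2t dt; rewrite as (1/2)∫ u^2·exp(2u) du.
Now integrate by parts 2 times.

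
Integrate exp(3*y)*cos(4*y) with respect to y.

Let I denote the integral. Integrate by parts with u = cos(4*y), dv = exp(3*y) dy, so v = exp(3*y)/3: I = exp(3*y)*cos(4*y)/3 + (4/3)·∫ exp(3*y)*sin(4*y) dy.
Apply parts again with u = sin(4*y), dv = exp(3*y) dy: ∫ exp(3*y)*sin(4*y) dy = exp(3*y)*sin(4*y)/3 − (4/3)·I. Substituting back brings back I: I = 4*exp(3*y)*sin(4*y)/9 + exp(3*y)*cos(4*y)/3 − (16/9)·I.
Solving for I: (1 + 16/9)·I equals the remaining terms, so I = (9/25)·(4*exp(3*y)*sin(4*y)/9 + exp(3*y)*cos(4*y)/3).

4*exp(3*y)*sin(4*y)/25 + 3*exp(3*y)*cos(4*y)/25 + C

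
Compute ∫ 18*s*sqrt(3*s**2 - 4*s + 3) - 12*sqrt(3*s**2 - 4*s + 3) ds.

Let u = 3*s**2 - 4*s + 3, so du = (6*s - 4) ds.
Rewriting, the integral becomes 3·∫ √u du = 3·(2/3)u^(3/2).
Substituting back, u = 3*s**2 - 4*s + 3.

2*(3*s**2 - 4*s + 3)**(3/2) + C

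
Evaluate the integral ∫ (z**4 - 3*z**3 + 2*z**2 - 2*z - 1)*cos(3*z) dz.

z**4*sin(3*z)/3 - z**3*sin(3*z) + 4*z**3*cos(3*z)/9 + 2*z**2*sin(3*z)/9 - z**2*cos(3*z) + 4*z*cos(3*z)/27 - 31*sin(3*z)/81 + C

Use integration by parts with u = z**4 - 3*z**3 + 2*z**2 - 2*z - 1, dv = cos(3*z) dz, so v = sin(3*z)/3.
Apply parts 4 times (tabular method): alternate signs, differentiate u down to 0, integrate dv up.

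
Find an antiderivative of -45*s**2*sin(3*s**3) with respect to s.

5*cos(3*s**3) + C

Let u = 3*s**3, so du = (9*s**2) ds.
Rewriting, the integral becomes -5·∫ sin(u) du = -5·-cos(u).
Substituting back, u = 3*s**3.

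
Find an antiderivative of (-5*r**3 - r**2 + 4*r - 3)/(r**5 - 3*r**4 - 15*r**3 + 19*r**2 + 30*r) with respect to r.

Factor the denominator: r*(r - 5)*(r - 2)*(r + 1)*(r + 3).
Partial-fraction decomposition: 37/(80*(r + 3)) + 1/(12*(r + 1)) + 13/(30*(r - 2)) - 211/(240*(r - 5)) - 1/(10*r).
Integrate each term: A/(r−a) contributes A·log|r−a|.

-log(r)/10 - 211*log(r - 5)/240 + 13*log(r - 2)/30 + log(r + 1)/12 + 37*log(r + 3)/80 + C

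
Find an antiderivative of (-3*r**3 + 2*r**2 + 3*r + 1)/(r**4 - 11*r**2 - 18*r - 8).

-49*log(r - 4)/50 + 62*log(r + 1)/25 - 9*log(r + 2)/2 + 3/(5*r + 5) + C

Factor the denominator: (r - 4)*(r + 1)**2*(r + 2).
Partial-fraction decomposition: -9/(2*(r + 2)) + 62/(25*(r + 1)) - 3/(5*(r + 1)**2) - 49/(50*(r - 4)).
Integrate each term; A/(r−a) gives A·log|r−a|; A/(r−a)² gives −A/(r−a).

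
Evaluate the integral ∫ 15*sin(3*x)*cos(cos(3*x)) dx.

-5*sin(cos(3*x)) + C

Let u = cos(3*x), so du = (-3*sin(3*x)) dx.
Rewriting, the integral becomes -5·∫ cos(u) du = -5·sin(u).
Substituting back, u = cos(3*x).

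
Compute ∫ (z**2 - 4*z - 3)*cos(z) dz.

Use integration by parts with u = z**2 - 4*z - 3, dv = cos(z) dz, so v = sin(z).
Apply parts 2 times (tabular method): alternate signs, differentiate u down to 0, integrate dv up.

z**2*sin(z) - 4*z*sin(z) + 2*z*cos(z) - 5*sin(z) - 4*cos(z) + C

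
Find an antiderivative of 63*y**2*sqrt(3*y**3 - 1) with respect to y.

14*(3*y**3 - 1)**(3/2)/3 + C

Let u = 3*y**3 - 1, so du = (9*y**2) dy.
Rewriting, the integral becomes 7·∫ √u du = 7·(2/3)u^(3/2).
Substituting back, u = 3*y**3 - 1.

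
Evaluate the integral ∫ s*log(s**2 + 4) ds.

Let u = s**2 + 4, so du = (2*s) ds.
The integral becomes (1/2)·∫ log(u) du; integrate by parts with u′=log(u), dv′=du.

s**2*log(s**2 + 4)/2 - s**2/2 + 2*log(s**2 + 4) + C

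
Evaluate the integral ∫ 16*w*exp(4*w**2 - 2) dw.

2*exp(4*w**2 - 2) + C

Let u = 4*w**2 - 2, so du = (8*w) dw.
Rewriting, the integral becomes 2·∫ e^u du = 2·e^u.
Substituting back, u = 4*w**2 - 2.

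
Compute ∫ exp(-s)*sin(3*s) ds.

-exp(-s)*sin(3*s)/10 - 3*exp(-s)*cos(3*s)/10 + C

Let I denote the integral. Integrate by parts with u = sin(3*s), dv = exp(-s) ds, so v = -exp(-s): I = -exp(-s)*sin(3*s) + 3·∫ exp(-s)*cos(3*s) ds.
Apply parts again with u = cos(3*s), dv = exp(-s) ds: ∫ exp(-s)*cos(3*s) ds = -exp(-s)*cos(3*s) − 3·I. Substituting back brings back I: I = -exp(-s)*sin(3*s) - 3*exp(-s)*cos(3*s) − 9·I.
Solving for I: (1 + 9)·I equals the remaining terms, so I = (1/10)·(-exp(-s)*sin(3*s) - 3*exp(-s)*cos(3*s)).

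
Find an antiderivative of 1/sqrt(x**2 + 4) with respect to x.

log(x + sqrt(x**2 + 4)) + C

Substitute x = 2·tan(θ), so dx = 2·sec(θ)^2 dθ and the radical becomes sqrt(x**2 + 4) = 2·sec(θ) by the Pythagorean identity.
Integrate the resulting trig expression in θ, then back-substitute tan(θ) = x/2, sec(θ) = sqrt(x**2 + 4)/2 (absorbing any constant into C).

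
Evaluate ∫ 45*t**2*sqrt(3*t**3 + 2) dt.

10*(3*t**3 + 2)**(3/2)/3 + C

Let u = 3*t**3 + 2, so du = (9*t**2) dt.
Rewriting, the integral becomes 5·∫ √u du = 5·(2/3)u^(3/2).
Substituting back, u = 3*t**3 + 2.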